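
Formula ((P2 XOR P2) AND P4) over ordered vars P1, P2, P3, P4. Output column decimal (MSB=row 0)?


Formula: ((P2 XOR P2) AND P4) over P1, P2, P3, P4 (16 rows)
Evaluate each row (bits = P1,P2,P3,P4, MSB first):
  row 0 [0000]: ((0 XOR 0) AND 0) -> 0
  row 1 [0001]: ((0 XOR 0) AND 1) -> 0
  row 2 [0010]: ((0 XOR 0) AND 0) -> 0
  row 3 [0011]: ((0 XOR 0) AND 1) -> 0
  row 4 [0100]: ((1 XOR 1) AND 0) -> 0
  row 5 [0101]: ((1 XOR 1) AND 1) -> 0
  row 6 [0110]: ((1 XOR 1) AND 0) -> 0
  row 7 [0111]: ((1 XOR 1) AND 1) -> 0
  row 8 [1000]: ((0 XOR 0) AND 0) -> 0
  row 9 [1001]: ((0 XOR 0) AND 1) -> 0
  row 10 [1010]: ((0 XOR 0) AND 0) -> 0
  row 11 [1011]: ((0 XOR 0) AND 1) -> 0
  row 12 [1100]: ((1 XOR 1) AND 0) -> 0
  row 13 [1101]: ((1 XOR 1) AND 1) -> 0
  row 14 [1110]: ((1 XOR 1) AND 0) -> 0
  row 15 [1111]: ((1 XOR 1) AND 1) -> 0
Full result column, 4 rows per line (P1,P2 fixed per line; P3,P4 runs 00..11 left to right):
  rows 0-3 [P1,P2=00]: 0000  = hex 0
  rows 4-7 [P1,P2=01]: 0000  = hex 0
  rows 8-11 [P1,P2=10]: 0000  = hex 0
  rows 12-15 [P1,P2=11]: 0000  = hex 0
Output column (row 0 .. row 15) = 0000000000000000
Output column grouped in 4s = 0000 0000 0000 0000 = 0x0000
Convert to decimal digit by digit (value = value*16 + digit):
  0 -> 0
  0*16 + 0 = 0
  0*16 + 0 = 0
  0*16 + 0 = 0
Decimal = 0

0


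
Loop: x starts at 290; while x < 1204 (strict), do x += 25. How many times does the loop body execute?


Step 1: x goes from 290 toward 1204 by 25; the body runs while x<1204, so iterations = ceil((bound-start)/step)
Step 2: Distance=914
Step 3: ceil(914/25)=37

37


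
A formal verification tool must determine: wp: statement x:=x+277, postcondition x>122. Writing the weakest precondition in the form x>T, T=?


Formula: wp(x:=E, P) = P[E/x] (substitute E for x in postcondition)
Step 1: Postcondition: x>122
Step 2: Substitute x+277 for x: x+277>122
Step 3: Solve for x: x > 122-277 = -155

-155


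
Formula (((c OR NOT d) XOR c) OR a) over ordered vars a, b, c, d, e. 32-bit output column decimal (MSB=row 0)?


Formula: (((c OR NOT d) XOR c) OR a) over a, b, c, d, e (32 rows)
Evaluate each row (bits = a,b,c,d,e, MSB first):
  row 0 [00000]: (((0 OR NOT 0) XOR 0) OR 0) -> 1
  row 1 [00001]: (((0 OR NOT 0) XOR 0) OR 0) -> 1
  row 2 [00010]: (((0 OR NOT 1) XOR 0) OR 0) -> 0
  row 3 [00011]: (((0 OR NOT 1) XOR 0) OR 0) -> 0
  row 4 [00100]: (((1 OR NOT 0) XOR 1) OR 0) -> 0
  row 5 [00101]: (((1 OR NOT 0) XOR 1) OR 0) -> 0
  row 6 [00110]: (((1 OR NOT 1) XOR 1) OR 0) -> 0
  row 7 [00111]: (((1 OR NOT 1) XOR 1) OR 0) -> 0
  row 8 [01000]: (((0 OR NOT 0) XOR 0) OR 0) -> 1
  row 9 [01001]: (((0 OR NOT 0) XOR 0) OR 0) -> 1
  row 10 [01010]: (((0 OR NOT 1) XOR 0) OR 0) -> 0
  row 11 [01011]: (((0 OR NOT 1) XOR 0) OR 0) -> 0
  row 12 [01100]: (((1 OR NOT 0) XOR 1) OR 0) -> 0
  row 13 [01101]: (((1 OR NOT 0) XOR 1) OR 0) -> 0
  row 14 [01110]: (((1 OR NOT 1) XOR 1) OR 0) -> 0
  row 15 [01111]: (((1 OR NOT 1) XOR 1) OR 0) -> 0
  row 16 [10000]: (((0 OR NOT 0) XOR 0) OR 1) -> 1
  row 17 [10001]: (((0 OR NOT 0) XOR 0) OR 1) -> 1
  row 18 [10010]: (((0 OR NOT 1) XOR 0) OR 1) -> 1
  row 19 [10011]: (((0 OR NOT 1) XOR 0) OR 1) -> 1
  row 20 [10100]: (((1 OR NOT 0) XOR 1) OR 1) -> 1
  row 21 [10101]: (((1 OR NOT 0) XOR 1) OR 1) -> 1
  row 22 [10110]: (((1 OR NOT 1) XOR 1) OR 1) -> 1
  row 23 [10111]: (((1 OR NOT 1) XOR 1) OR 1) -> 1
  row 24 [11000]: (((0 OR NOT 0) XOR 0) OR 1) -> 1
  row 25 [11001]: (((0 OR NOT 0) XOR 0) OR 1) -> 1
  row 26 [11010]: (((0 OR NOT 1) XOR 0) OR 1) -> 1
  row 27 [11011]: (((0 OR NOT 1) XOR 0) OR 1) -> 1
  row 28 [11100]: (((1 OR NOT 0) XOR 1) OR 1) -> 1
  row 29 [11101]: (((1 OR NOT 0) XOR 1) OR 1) -> 1
  row 30 [11110]: (((1 OR NOT 1) XOR 1) OR 1) -> 1
  row 31 [11111]: (((1 OR NOT 1) XOR 1) OR 1) -> 1
Full result column, 4 rows per line (a,b,c fixed per line; d,e runs 00..11 left to right):
  rows 0-3 [a,b,c=000]: 1100  = hex C
  rows 4-7 [a,b,c=001]: 0000  = hex 0
  rows 8-11 [a,b,c=010]: 1100  = hex C
  rows 12-15 [a,b,c=011]: 0000  = hex 0
  rows 16-19 [a,b,c=100]: 1111  = hex F
  rows 20-23 [a,b,c=101]: 1111  = hex F
  rows 24-27 [a,b,c=110]: 1111  = hex F
  rows 28-31 [a,b,c=111]: 1111  = hex F
Output column (row 0 .. row 31) = 11000000110000001111111111111111
Output column grouped in 4s = 1100 0000 1100 0000 1111 1111 1111 1111 = 0xC0C0FFFF
Convert to decimal digit by digit (value = value*16 + digit):
  C -> 12
  12*16 + 0 = 192
  192*16 + 12 (C) = 3084
  3084*16 + 0 = 49344
  49344*16 + 15 (F) = 789519
  789519*16 + 15 (F) = 12632319
  12632319*16 + 15 (F) = 202117119
  202117119*16 + 15 (F) = 3233873919
Decimal = 3233873919

3233873919


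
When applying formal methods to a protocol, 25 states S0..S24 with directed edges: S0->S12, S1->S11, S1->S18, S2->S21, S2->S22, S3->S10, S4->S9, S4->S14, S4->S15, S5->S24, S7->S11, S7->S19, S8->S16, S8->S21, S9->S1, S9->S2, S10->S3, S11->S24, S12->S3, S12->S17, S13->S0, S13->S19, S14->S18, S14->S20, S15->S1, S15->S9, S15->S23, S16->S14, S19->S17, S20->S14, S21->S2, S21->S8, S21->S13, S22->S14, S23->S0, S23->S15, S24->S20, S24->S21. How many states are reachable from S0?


BFS from S0:
  layer 0: {S0}
  layer 1: {S12}
  layer 2: {S3, S17}
  layer 3: {S10}
Reachable set: {S0, S3, S10, S12, S17}
Count = 5

5


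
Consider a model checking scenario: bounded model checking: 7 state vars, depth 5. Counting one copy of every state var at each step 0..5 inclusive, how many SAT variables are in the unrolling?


BMC unrolls to depth k, creating one copy of each state var for steps 0..k.
Step count = 5 + 1 = 6 (steps 0 through 5)
Vars per step = 7
Total = 7 * 6 = 42

42


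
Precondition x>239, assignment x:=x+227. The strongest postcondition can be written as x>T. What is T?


Formula: sp(P, x:=E) = exists old_x. (x = E[old_x/x]) AND P[old_x/x] (old_x is the value of x before the assignment; eliminate old_x by solving x = E[old_x/x] for old_x)
Step 1: Precondition P: x>239, i.e. old_x > 239
Step 2: Assignment gives x = old_x + 227, so old_x = x - 227
Step 3: Substitute into P: x - 227 > 239
Step 4: Simplify: x > 239+227 = 466

466


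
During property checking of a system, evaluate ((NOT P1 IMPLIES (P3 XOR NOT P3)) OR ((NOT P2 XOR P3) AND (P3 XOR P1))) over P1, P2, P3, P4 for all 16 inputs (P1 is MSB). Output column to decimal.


Formula: ((NOT P1 IMPLIES (P3 XOR NOT P3)) OR ((NOT P2 XOR P3) AND (P3 XOR P1))) over P1, P2, P3, P4 (16 rows)
Evaluate each row (bits = P1,P2,P3,P4, MSB first):
  row 0 [0000]: ((NOT 0 IMPLIES (0 XOR NOT 0)) OR ((NOT 0 XOR 0) AND (0 XOR 0))) -> 1
  row 1 [0001]: ((NOT 0 IMPLIES (0 XOR NOT 0)) OR ((NOT 0 XOR 0) AND (0 XOR 0))) -> 1
  row 2 [0010]: ((NOT 0 IMPLIES (1 XOR NOT 1)) OR ((NOT 0 XOR 1) AND (1 XOR 0))) -> 1
  row 3 [0011]: ((NOT 0 IMPLIES (1 XOR NOT 1)) OR ((NOT 0 XOR 1) AND (1 XOR 0))) -> 1
  row 4 [0100]: ((NOT 0 IMPLIES (0 XOR NOT 0)) OR ((NOT 1 XOR 0) AND (0 XOR 0))) -> 1
  row 5 [0101]: ((NOT 0 IMPLIES (0 XOR NOT 0)) OR ((NOT 1 XOR 0) AND (0 XOR 0))) -> 1
  row 6 [0110]: ((NOT 0 IMPLIES (1 XOR NOT 1)) OR ((NOT 1 XOR 1) AND (1 XOR 0))) -> 1
  row 7 [0111]: ((NOT 0 IMPLIES (1 XOR NOT 1)) OR ((NOT 1 XOR 1) AND (1 XOR 0))) -> 1
  row 8 [1000]: ((NOT 1 IMPLIES (0 XOR NOT 0)) OR ((NOT 0 XOR 0) AND (0 XOR 1))) -> 1
  row 9 [1001]: ((NOT 1 IMPLIES (0 XOR NOT 0)) OR ((NOT 0 XOR 0) AND (0 XOR 1))) -> 1
  row 10 [1010]: ((NOT 1 IMPLIES (1 XOR NOT 1)) OR ((NOT 0 XOR 1) AND (1 XOR 1))) -> 1
  row 11 [1011]: ((NOT 1 IMPLIES (1 XOR NOT 1)) OR ((NOT 0 XOR 1) AND (1 XOR 1))) -> 1
  row 12 [1100]: ((NOT 1 IMPLIES (0 XOR NOT 0)) OR ((NOT 1 XOR 0) AND (0 XOR 1))) -> 1
  row 13 [1101]: ((NOT 1 IMPLIES (0 XOR NOT 0)) OR ((NOT 1 XOR 0) AND (0 XOR 1))) -> 1
  row 14 [1110]: ((NOT 1 IMPLIES (1 XOR NOT 1)) OR ((NOT 1 XOR 1) AND (1 XOR 1))) -> 1
  row 15 [1111]: ((NOT 1 IMPLIES (1 XOR NOT 1)) OR ((NOT 1 XOR 1) AND (1 XOR 1))) -> 1
Full result column, 4 rows per line (P1,P2 fixed per line; P3,P4 runs 00..11 left to right):
  rows 0-3 [P1,P2=00]: 1111  = hex F
  rows 4-7 [P1,P2=01]: 1111  = hex F
  rows 8-11 [P1,P2=10]: 1111  = hex F
  rows 12-15 [P1,P2=11]: 1111  = hex F
Output column (row 0 .. row 15) = 1111111111111111
Output column grouped in 4s = 1111 1111 1111 1111 = 0xFFFF
Convert to decimal digit by digit (value = value*16 + digit):
  F -> 15
  15*16 + 15 (F) = 255
  255*16 + 15 (F) = 4095
  4095*16 + 15 (F) = 65535
Decimal = 65535

65535


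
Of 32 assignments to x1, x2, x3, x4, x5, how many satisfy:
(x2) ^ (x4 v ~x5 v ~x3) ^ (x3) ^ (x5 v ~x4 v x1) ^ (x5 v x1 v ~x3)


CNF with 5 clauses over 5 vars (32 assignments).
An assignment satisfies CNF iff every clause has >=1 true literal.
Check each row (bits = x1,x2,x3,x4,x5; clause T/F shown):
  row 0 [00000]: clauses=FTFTT -> 0
  row 1 [00001]: clauses=FTFTT -> 0
  row 2 [00010]: clauses=FTFFT -> 0
  row 3 [00011]: clauses=FTFTT -> 0
  row 4 [00100]: clauses=FTTTF -> 0
  row 5 [00101]: clauses=FFTTT -> 0
  row 6 [00110]: clauses=FTTFF -> 0
  row 7 [00111]: clauses=FTTTT -> 0
  row 8 [01000]: clauses=TTFTT -> 0
  row 9 [01001]: clauses=TTFTT -> 0
  row 10 [01010]: clauses=TTFFT -> 0
  row 11 [01011]: clauses=TTFTT -> 0
  row 12 [01100]: clauses=TTTTF -> 0
  row 13 [01101]: clauses=TFTTT -> 0
  row 14 [01110]: clauses=TTTFF -> 0
  row 15 [01111]: clauses=TTTTT -> 1
  row 16 [10000]: clauses=FTFTT -> 0
  row 17 [10001]: clauses=FTFTT -> 0
  row 18 [10010]: clauses=FTFTT -> 0
  row 19 [10011]: clauses=FTFTT -> 0
  row 20 [10100]: clauses=FTTTT -> 0
  row 21 [10101]: clauses=FFTTT -> 0
  row 22 [10110]: clauses=FTTTT -> 0
  row 23 [10111]: clauses=FTTTT -> 0
  row 24 [11000]: clauses=TTFTT -> 0
  row 25 [11001]: clauses=TTFTT -> 0
  row 26 [11010]: clauses=TTFTT -> 0
  row 27 [11011]: clauses=TTFTT -> 0
  row 28 [11100]: clauses=TTTTT -> 1
  row 29 [11101]: clauses=TFTTT -> 0
  row 30 [11110]: clauses=TTTTT -> 1
  row 31 [11111]: clauses=TTTTT -> 1
Full result column, 8 rows per line (x1,x2 fixed per line; x3,x4,x5 runs 000..111 left to right):
  rows 0-7 [x1,x2=00]: 00000000  (ones: 0)
  rows 8-15 [x1,x2=01]: 00000001  (ones: 1)
  rows 16-23 [x1,x2=10]: 00000000  (ones: 0)
  rows 24-31 [x1,x2=11]: 00001011  (ones: 3)
Satisfying assignments = 0+1+0+3 = 4

4


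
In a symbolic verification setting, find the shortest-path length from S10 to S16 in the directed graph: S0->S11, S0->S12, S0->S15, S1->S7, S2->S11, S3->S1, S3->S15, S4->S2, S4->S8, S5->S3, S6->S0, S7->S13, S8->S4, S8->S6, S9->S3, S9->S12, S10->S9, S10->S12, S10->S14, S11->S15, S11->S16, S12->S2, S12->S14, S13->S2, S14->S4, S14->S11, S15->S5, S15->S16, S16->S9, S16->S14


BFS layer-by-layer from S10:
  dist 0: {S10}
  dist 1: {S9, S12, S14}
  dist 2: {S2, S3, S4, S11}
  dist 3: {S1, S8, S15, S16}
  -> S16 reached at distance 3
Shortest path length = 3

3


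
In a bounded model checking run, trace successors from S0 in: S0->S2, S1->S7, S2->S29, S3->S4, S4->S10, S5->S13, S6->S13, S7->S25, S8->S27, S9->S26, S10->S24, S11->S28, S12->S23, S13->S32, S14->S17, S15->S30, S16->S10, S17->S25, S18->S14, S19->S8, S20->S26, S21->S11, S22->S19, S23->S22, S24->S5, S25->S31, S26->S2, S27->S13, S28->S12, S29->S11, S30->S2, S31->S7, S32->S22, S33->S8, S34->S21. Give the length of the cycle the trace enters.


Trace from S0 until a state repeats:
  S0 -> S2 -> S29 -> S11 -> S28 -> S12 -> S23 -> S22 -> S19 -> S8 -> S27 -> S13 -> S32 -> S22
S22 first seen at step 7, revisited at step 13.
Cycle length = 13 - 7 = 6

6


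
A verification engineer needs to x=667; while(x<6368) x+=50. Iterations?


Step 1: x goes from 667 toward 6368 by 50; the body runs while x<6368, so iterations = ceil((bound-start)/step)
Step 2: Distance=5701
Step 3: ceil(5701/50)=115

115


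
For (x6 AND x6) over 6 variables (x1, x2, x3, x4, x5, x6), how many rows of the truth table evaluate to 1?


Formula: (x6 AND x6) over 6 vars (64 rows)
Evaluate each row (x1, x2, x3, x4, x5, x6 as bits, MSB first):
  row 0 [000000]: (0 AND 0) -> 0
  row 1 [000001]: (1 AND 1) -> 1
  row 2 [000010]: (0 AND 0) -> 0
  row 3 [000011]: (1 AND 1) -> 1
  row 4 [000100]: (0 AND 0) -> 0
  (every remaining row is evaluated the same way; all 64 results are listed next)
Full result column, 8 rows per line (x1,x2,x3 fixed per line; x4,x5,x6 runs 000..111 left to right):
  rows 0-7 [x1,x2,x3=000]: 01010101  (ones: 4)
  rows 8-15 [x1,x2,x3=001]: 01010101  (ones: 4)
  rows 16-23 [x1,x2,x3=010]: 01010101  (ones: 4)
  rows 24-31 [x1,x2,x3=011]: 01010101  (ones: 4)
  rows 32-39 [x1,x2,x3=100]: 01010101  (ones: 4)
  rows 40-47 [x1,x2,x3=101]: 01010101  (ones: 4)
  rows 48-55 [x1,x2,x3=110]: 01010101  (ones: 4)
  rows 56-63 [x1,x2,x3=111]: 01010101  (ones: 4)
Count of 1-rows = 4+4+4+4+4+4+4+4 = 32

32


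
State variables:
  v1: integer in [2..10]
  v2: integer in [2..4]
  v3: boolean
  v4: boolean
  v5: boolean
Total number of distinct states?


State space = product of domain sizes of all variables.
Domain sizes:
  v1 (integer in [2..10]): 9
  v2 (integer in [2..4]): 3
  v3 (boolean): 2
  v4 (boolean): 2
  v5 (boolean): 2
Product = 9 * 3 * 2 * 2 * 2 = 216

216


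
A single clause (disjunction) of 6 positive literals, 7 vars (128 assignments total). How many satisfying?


Step 1: Total=2^7=128
Step 2: Unsat when all 6 false: 2^1=2
Step 3: Sat=128-2=126

126


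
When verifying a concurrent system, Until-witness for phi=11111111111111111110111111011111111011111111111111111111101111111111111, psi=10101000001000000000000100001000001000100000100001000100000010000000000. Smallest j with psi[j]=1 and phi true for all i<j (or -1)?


(phi U psi) at 0: need smallest j with psi[j]=1 and phi[i]=1 for all i in [0,j).
Scan from step 0:
  step 0: psi=1 and phi held for [0,0) -> witness found
Witness step = 0

0


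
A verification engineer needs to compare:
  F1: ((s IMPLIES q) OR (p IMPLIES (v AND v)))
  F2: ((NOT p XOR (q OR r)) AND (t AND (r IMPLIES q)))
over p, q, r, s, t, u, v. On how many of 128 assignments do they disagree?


F1 = ((s IMPLIES q) OR (p IMPLIES (v AND v)))
F2 = ((NOT p XOR (q OR r)) AND (t AND (r IMPLIES q)))
Evaluate both on each of 128 rows (bits = p,q,r,s,t,u,v):
  row 0 [0000000]: F1=1 F2=0 (differ) -> 1
  row 1 [0000001]: F1=1 F2=0 (differ) -> 1
  row 2 [0000010]: F1=1 F2=0 (differ) -> 1
  row 3 [0000011]: F1=1 F2=0 (differ) -> 1
  row 4 [0000100]: F1=1 F2=1 -> 0
  (every remaining row is evaluated the same way; all 128 results are listed next)
Full result column, 8 rows per line (p,q,r,s fixed per line; t,u,v runs 000..111 left to right):
  rows 0-7 [p,q,r,s=0000]: 11110000  (ones: 4)
  rows 8-15 [p,q,r,s=0001]: 11110000  (ones: 4)
  rows 16-23 [p,q,r,s=0010]: 11111111  (ones: 8)
  rows 24-31 [p,q,r,s=0011]: 11111111  (ones: 8)
  rows 32-39 [p,q,r,s=0100]: 11111111  (ones: 8)
  rows 40-47 [p,q,r,s=0101]: 11111111  (ones: 8)
  rows 48-55 [p,q,r,s=0110]: 11111111  (ones: 8)
  rows 56-63 [p,q,r,s=0111]: 11111111  (ones: 8)
  rows 64-71 [p,q,r,s=1000]: 11111111  (ones: 8)
  rows 72-79 [p,q,r,s=1001]: 01010101  (ones: 4)
  rows 80-87 [p,q,r,s=1010]: 11111111  (ones: 8)
  rows 88-95 [p,q,r,s=1011]: 01010101  (ones: 4)
  rows 96-103 [p,q,r,s=1100]: 11110000  (ones: 4)
  rows 104-111 [p,q,r,s=1101]: 11110000  (ones: 4)
  rows 112-119 [p,q,r,s=1110]: 11110000  (ones: 4)
  rows 120-127 [p,q,r,s=1111]: 11110000  (ones: 4)
Disagreements = 4+4+8+8+8+8+8+8+8+4+8+4+4+4+4+4 = 96

96


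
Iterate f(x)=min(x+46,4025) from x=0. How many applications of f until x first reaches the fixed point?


Step 1: x=0, cap=4025, increment=46
Step 2: x grows by 46 each step until capped at 4025; fixed point is x=4025
Step 3: iterations = ceil(4025/46) = 88

88


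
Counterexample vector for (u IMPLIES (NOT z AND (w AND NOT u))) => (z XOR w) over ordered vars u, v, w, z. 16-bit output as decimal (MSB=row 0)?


F1 = (u IMPLIES (NOT z AND (w AND NOT u)))
F2 = (z XOR w)
Counterexample to F1=>F2 is where F1=1 and F2=0.
Evaluate each row (bits = u,v,w,z, MSB first):
  row 0 [0000]: F1=1 F2=0 -> F1&~F2 -> 1
  row 1 [0001]: F1=1 F2=1 -> F1&~F2 -> 0
  row 2 [0010]: F1=1 F2=1 -> F1&~F2 -> 0
  row 3 [0011]: F1=1 F2=0 -> F1&~F2 -> 1
  row 4 [0100]: F1=1 F2=0 -> F1&~F2 -> 1
  row 5 [0101]: F1=1 F2=1 -> F1&~F2 -> 0
  row 6 [0110]: F1=1 F2=1 -> F1&~F2 -> 0
  row 7 [0111]: F1=1 F2=0 -> F1&~F2 -> 1
  row 8 [1000]: F1=0 F2=0 -> F1&~F2 -> 0
  row 9 [1001]: F1=0 F2=1 -> F1&~F2 -> 0
  row 10 [1010]: F1=0 F2=1 -> F1&~F2 -> 0
  row 11 [1011]: F1=0 F2=0 -> F1&~F2 -> 0
  row 12 [1100]: F1=0 F2=0 -> F1&~F2 -> 0
  row 13 [1101]: F1=0 F2=1 -> F1&~F2 -> 0
  row 14 [1110]: F1=0 F2=1 -> F1&~F2 -> 0
  row 15 [1111]: F1=0 F2=0 -> F1&~F2 -> 0
Full result column, 4 rows per line (u,v fixed per line; w,z runs 00..11 left to right):
  rows 0-3 [u,v=00]: 1001  = hex 9
  rows 4-7 [u,v=01]: 1001  = hex 9
  rows 8-11 [u,v=10]: 0000  = hex 0
  rows 12-15 [u,v=11]: 0000  = hex 0
Counterexample vector (row 0 .. row 15) = 1001100100000000
Output column grouped in 4s = 1001 1001 0000 0000 = 0x9900
Convert to decimal digit by digit (value = value*16 + digit):
  9 -> 9
  9*16 + 9 = 153
  153*16 + 0 = 2448
  2448*16 + 0 = 39168
Decimal = 39168

39168


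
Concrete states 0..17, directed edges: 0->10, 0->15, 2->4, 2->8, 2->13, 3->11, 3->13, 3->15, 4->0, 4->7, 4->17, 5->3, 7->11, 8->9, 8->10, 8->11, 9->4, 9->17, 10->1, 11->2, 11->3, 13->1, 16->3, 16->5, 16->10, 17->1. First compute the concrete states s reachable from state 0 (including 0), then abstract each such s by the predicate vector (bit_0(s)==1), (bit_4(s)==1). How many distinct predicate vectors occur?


BFS from 0:
Concrete reachable: {0, 1, 10, 15}
Abstract via predicates (bit_0(s)==1), (bit_4(s)==1):
  (0,0) <- {0, 10}
  (1,0) <- {1, 15}
Distinct abstract states = 2

2


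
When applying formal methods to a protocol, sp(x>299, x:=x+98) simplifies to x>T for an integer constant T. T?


Formula: sp(P, x:=E) = exists old_x. (x = E[old_x/x]) AND P[old_x/x] (old_x is the value of x before the assignment; eliminate old_x by solving x = E[old_x/x] for old_x)
Step 1: Precondition P: x>299, i.e. old_x > 299
Step 2: Assignment gives x = old_x + 98, so old_x = x - 98
Step 3: Substitute into P: x - 98 > 299
Step 4: Simplify: x > 299+98 = 397

397


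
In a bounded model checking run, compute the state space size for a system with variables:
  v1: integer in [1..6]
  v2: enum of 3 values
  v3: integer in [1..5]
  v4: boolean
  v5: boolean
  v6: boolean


State space = product of domain sizes of all variables.
Domain sizes:
  v1 (integer in [1..6]): 6
  v2 (enum of 3 values): 3
  v3 (integer in [1..5]): 5
  v4 (boolean): 2
  v5 (boolean): 2
  v6 (boolean): 2
Product = 6 * 3 * 5 * 2 * 2 * 2 = 720

720


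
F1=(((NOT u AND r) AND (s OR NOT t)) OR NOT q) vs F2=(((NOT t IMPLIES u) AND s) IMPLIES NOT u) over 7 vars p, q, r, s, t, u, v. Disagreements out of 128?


F1 = (((NOT u AND r) AND (s OR NOT t)) OR NOT q)
F2 = (((NOT t IMPLIES u) AND s) IMPLIES NOT u)
Evaluate both on each of 128 rows (bits = p,q,r,s,t,u,v):
  row 0 [0000000]: F1=1 F2=1 -> 0
  row 1 [0000001]: F1=1 F2=1 -> 0
  row 2 [0000010]: F1=1 F2=1 -> 0
  row 3 [0000011]: F1=1 F2=1 -> 0
  row 4 [0000100]: F1=1 F2=1 -> 0
  (every remaining row is evaluated the same way; all 128 results are listed next)
Full result column, 8 rows per line (p,q,r,s fixed per line; t,u,v runs 000..111 left to right):
  rows 0-7 [p,q,r,s=0000]: 00000000  (ones: 0)
  rows 8-15 [p,q,r,s=0001]: 00110011  (ones: 4)
  rows 16-23 [p,q,r,s=0010]: 00000000  (ones: 0)
  rows 24-31 [p,q,r,s=0011]: 00110011  (ones: 4)
  rows 32-39 [p,q,r,s=0100]: 11111111  (ones: 8)
  rows 40-47 [p,q,r,s=0101]: 11001100  (ones: 4)
  rows 48-55 [p,q,r,s=0110]: 00111111  (ones: 6)
  rows 56-63 [p,q,r,s=0111]: 00000000  (ones: 0)
  rows 64-71 [p,q,r,s=1000]: 00000000  (ones: 0)
  rows 72-79 [p,q,r,s=1001]: 00110011  (ones: 4)
  rows 80-87 [p,q,r,s=1010]: 00000000  (ones: 0)
  rows 88-95 [p,q,r,s=1011]: 00110011  (ones: 4)
  rows 96-103 [p,q,r,s=1100]: 11111111  (ones: 8)
  rows 104-111 [p,q,r,s=1101]: 11001100  (ones: 4)
  rows 112-119 [p,q,r,s=1110]: 00111111  (ones: 6)
  rows 120-127 [p,q,r,s=1111]: 00000000  (ones: 0)
Disagreements = 0+4+0+4+8+4+6+0+0+4+0+4+8+4+6+0 = 52

52


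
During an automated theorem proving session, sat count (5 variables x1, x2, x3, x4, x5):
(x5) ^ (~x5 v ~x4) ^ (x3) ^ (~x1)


CNF with 4 clauses over 5 vars (32 assignments).
An assignment satisfies CNF iff every clause has >=1 true literal.
Check each row (bits = x1,x2,x3,x4,x5; clause T/F shown):
  row 0 [00000]: clauses=FTFT -> 0
  row 1 [00001]: clauses=TTFT -> 0
  row 2 [00010]: clauses=FTFT -> 0
  row 3 [00011]: clauses=TFFT -> 0
  row 4 [00100]: clauses=FTTT -> 0
  row 5 [00101]: clauses=TTTT -> 1
  row 6 [00110]: clauses=FTTT -> 0
  row 7 [00111]: clauses=TFTT -> 0
  row 8 [01000]: clauses=FTFT -> 0
  row 9 [01001]: clauses=TTFT -> 0
  row 10 [01010]: clauses=FTFT -> 0
  row 11 [01011]: clauses=TFFT -> 0
  row 12 [01100]: clauses=FTTT -> 0
  row 13 [01101]: clauses=TTTT -> 1
  row 14 [01110]: clauses=FTTT -> 0
  row 15 [01111]: clauses=TFTT -> 0
  row 16 [10000]: clauses=FTFF -> 0
  row 17 [10001]: clauses=TTFF -> 0
  row 18 [10010]: clauses=FTFF -> 0
  row 19 [10011]: clauses=TFFF -> 0
  row 20 [10100]: clauses=FTTF -> 0
  row 21 [10101]: clauses=TTTF -> 0
  row 22 [10110]: clauses=FTTF -> 0
  row 23 [10111]: clauses=TFTF -> 0
  row 24 [11000]: clauses=FTFF -> 0
  row 25 [11001]: clauses=TTFF -> 0
  row 26 [11010]: clauses=FTFF -> 0
  row 27 [11011]: clauses=TFFF -> 0
  row 28 [11100]: clauses=FTTF -> 0
  row 29 [11101]: clauses=TTTF -> 0
  row 30 [11110]: clauses=FTTF -> 0
  row 31 [11111]: clauses=TFTF -> 0
Full result column, 8 rows per line (x1,x2 fixed per line; x3,x4,x5 runs 000..111 left to right):
  rows 0-7 [x1,x2=00]: 00000100  (ones: 1)
  rows 8-15 [x1,x2=01]: 00000100  (ones: 1)
  rows 16-23 [x1,x2=10]: 00000000  (ones: 0)
  rows 24-31 [x1,x2=11]: 00000000  (ones: 0)
Satisfying assignments = 1+1+0+0 = 2

2


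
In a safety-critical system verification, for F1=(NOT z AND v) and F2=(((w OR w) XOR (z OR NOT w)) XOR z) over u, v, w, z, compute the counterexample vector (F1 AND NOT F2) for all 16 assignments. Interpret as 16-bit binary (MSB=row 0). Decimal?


F1 = (NOT z AND v)
F2 = (((w OR w) XOR (z OR NOT w)) XOR z)
Counterexample to F1=>F2 is where F1=1 and F2=0.
Evaluate each row (bits = u,v,w,z, MSB first):
  row 0 [0000]: F1=0 F2=1 -> F1&~F2 -> 0
  row 1 [0001]: F1=0 F2=0 -> F1&~F2 -> 0
  row 2 [0010]: F1=0 F2=1 -> F1&~F2 -> 0
  row 3 [0011]: F1=0 F2=1 -> F1&~F2 -> 0
  row 4 [0100]: F1=1 F2=1 -> F1&~F2 -> 0
  row 5 [0101]: F1=0 F2=0 -> F1&~F2 -> 0
  row 6 [0110]: F1=1 F2=1 -> F1&~F2 -> 0
  row 7 [0111]: F1=0 F2=1 -> F1&~F2 -> 0
  row 8 [1000]: F1=0 F2=1 -> F1&~F2 -> 0
  row 9 [1001]: F1=0 F2=0 -> F1&~F2 -> 0
  row 10 [1010]: F1=0 F2=1 -> F1&~F2 -> 0
  row 11 [1011]: F1=0 F2=1 -> F1&~F2 -> 0
  row 12 [1100]: F1=1 F2=1 -> F1&~F2 -> 0
  row 13 [1101]: F1=0 F2=0 -> F1&~F2 -> 0
  row 14 [1110]: F1=1 F2=1 -> F1&~F2 -> 0
  row 15 [1111]: F1=0 F2=1 -> F1&~F2 -> 0
Full result column, 4 rows per line (u,v fixed per line; w,z runs 00..11 left to right):
  rows 0-3 [u,v=00]: 0000  = hex 0
  rows 4-7 [u,v=01]: 0000  = hex 0
  rows 8-11 [u,v=10]: 0000  = hex 0
  rows 12-15 [u,v=11]: 0000  = hex 0
Counterexample vector (row 0 .. row 15) = 0000000000000000
Output column grouped in 4s = 0000 0000 0000 0000 = 0x0000
Convert to decimal digit by digit (value = value*16 + digit):
  0 -> 0
  0*16 + 0 = 0
  0*16 + 0 = 0
  0*16 + 0 = 0
Decimal = 0

0


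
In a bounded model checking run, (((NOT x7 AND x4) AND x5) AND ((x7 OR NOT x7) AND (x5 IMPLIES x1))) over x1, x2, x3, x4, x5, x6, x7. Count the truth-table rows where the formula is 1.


Formula: (((NOT x7 AND x4) AND x5) AND ((x7 OR NOT x7) AND (x5 IMPLIES x1))) over 7 vars (128 rows)
Evaluate each row (x1, x2, x3, x4, x5, x6, x7 as bits, MSB first):
  row 0 [0000000]: (((NOT 0 AND 0) AND 0) AND ((0 OR NOT 0) AND (0 IMPLIES 0))) -> 0
  row 1 [0000001]: (((NOT 1 AND 0) AND 0) AND ((1 OR NOT 1) AND (0 IMPLIES 0))) -> 0
  row 2 [0000010]: (((NOT 0 AND 0) AND 0) AND ((0 OR NOT 0) AND (0 IMPLIES 0))) -> 0
  row 3 [0000011]: (((NOT 1 AND 0) AND 0) AND ((1 OR NOT 1) AND (0 IMPLIES 0))) -> 0
  row 4 [0000100]: (((NOT 0 AND 0) AND 1) AND ((0 OR NOT 0) AND (1 IMPLIES 0))) -> 0
  (every remaining row is evaluated the same way; all 128 results are listed next)
Full result column, 8 rows per line (x1,x2,x3,x4 fixed per line; x5,x6,x7 runs 000..111 left to right):
  rows 0-7 [x1,x2,x3,x4=0000]: 00000000  (ones: 0)
  rows 8-15 [x1,x2,x3,x4=0001]: 00000000  (ones: 0)
  rows 16-23 [x1,x2,x3,x4=0010]: 00000000  (ones: 0)
  rows 24-31 [x1,x2,x3,x4=0011]: 00000000  (ones: 0)
  rows 32-39 [x1,x2,x3,x4=0100]: 00000000  (ones: 0)
  rows 40-47 [x1,x2,x3,x4=0101]: 00000000  (ones: 0)
  rows 48-55 [x1,x2,x3,x4=0110]: 00000000  (ones: 0)
  rows 56-63 [x1,x2,x3,x4=0111]: 00000000  (ones: 0)
  rows 64-71 [x1,x2,x3,x4=1000]: 00000000  (ones: 0)
  rows 72-79 [x1,x2,x3,x4=1001]: 00001010  (ones: 2)
  rows 80-87 [x1,x2,x3,x4=1010]: 00000000  (ones: 0)
  rows 88-95 [x1,x2,x3,x4=1011]: 00001010  (ones: 2)
  rows 96-103 [x1,x2,x3,x4=1100]: 00000000  (ones: 0)
  rows 104-111 [x1,x2,x3,x4=1101]: 00001010  (ones: 2)
  rows 112-119 [x1,x2,x3,x4=1110]: 00000000  (ones: 0)
  rows 120-127 [x1,x2,x3,x4=1111]: 00001010  (ones: 2)
Count of 1-rows = 0+0+0+0+0+0+0+0+0+2+0+2+0+2+0+2 = 8

8


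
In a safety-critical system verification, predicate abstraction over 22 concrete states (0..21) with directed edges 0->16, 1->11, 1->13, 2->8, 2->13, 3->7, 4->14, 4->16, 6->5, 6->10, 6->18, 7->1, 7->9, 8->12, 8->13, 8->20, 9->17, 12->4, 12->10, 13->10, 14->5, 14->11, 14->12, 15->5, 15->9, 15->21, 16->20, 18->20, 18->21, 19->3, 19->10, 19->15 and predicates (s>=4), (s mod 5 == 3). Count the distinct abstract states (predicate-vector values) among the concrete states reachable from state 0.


BFS from 0:
Concrete reachable: {0, 16, 20}
Abstract via predicates (s>=4), (s mod 5 == 3):
  (0,0) <- {0}
  (1,0) <- {16, 20}
Distinct abstract states = 2

2


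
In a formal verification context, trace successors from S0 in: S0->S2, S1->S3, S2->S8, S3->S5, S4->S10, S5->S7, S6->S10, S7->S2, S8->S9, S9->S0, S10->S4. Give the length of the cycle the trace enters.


Trace from S0 until a state repeats:
  S0 -> S2 -> S8 -> S9 -> S0
S0 first seen at step 0, revisited at step 4.
Cycle length = 4 - 0 = 4

4


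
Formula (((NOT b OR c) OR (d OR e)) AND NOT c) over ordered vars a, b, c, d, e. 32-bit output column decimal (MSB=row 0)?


Formula: (((NOT b OR c) OR (d OR e)) AND NOT c) over a, b, c, d, e (32 rows)
Evaluate each row (bits = a,b,c,d,e, MSB first):
  row 0 [00000]: (((NOT 0 OR 0) OR (0 OR 0)) AND NOT 0) -> 1
  row 1 [00001]: (((NOT 0 OR 0) OR (0 OR 1)) AND NOT 0) -> 1
  row 2 [00010]: (((NOT 0 OR 0) OR (1 OR 0)) AND NOT 0) -> 1
  row 3 [00011]: (((NOT 0 OR 0) OR (1 OR 1)) AND NOT 0) -> 1
  row 4 [00100]: (((NOT 0 OR 1) OR (0 OR 0)) AND NOT 1) -> 0
  row 5 [00101]: (((NOT 0 OR 1) OR (0 OR 1)) AND NOT 1) -> 0
  row 6 [00110]: (((NOT 0 OR 1) OR (1 OR 0)) AND NOT 1) -> 0
  row 7 [00111]: (((NOT 0 OR 1) OR (1 OR 1)) AND NOT 1) -> 0
  row 8 [01000]: (((NOT 1 OR 0) OR (0 OR 0)) AND NOT 0) -> 0
  row 9 [01001]: (((NOT 1 OR 0) OR (0 OR 1)) AND NOT 0) -> 1
  row 10 [01010]: (((NOT 1 OR 0) OR (1 OR 0)) AND NOT 0) -> 1
  row 11 [01011]: (((NOT 1 OR 0) OR (1 OR 1)) AND NOT 0) -> 1
  row 12 [01100]: (((NOT 1 OR 1) OR (0 OR 0)) AND NOT 1) -> 0
  row 13 [01101]: (((NOT 1 OR 1) OR (0 OR 1)) AND NOT 1) -> 0
  row 14 [01110]: (((NOT 1 OR 1) OR (1 OR 0)) AND NOT 1) -> 0
  row 15 [01111]: (((NOT 1 OR 1) OR (1 OR 1)) AND NOT 1) -> 0
  row 16 [10000]: (((NOT 0 OR 0) OR (0 OR 0)) AND NOT 0) -> 1
  row 17 [10001]: (((NOT 0 OR 0) OR (0 OR 1)) AND NOT 0) -> 1
  row 18 [10010]: (((NOT 0 OR 0) OR (1 OR 0)) AND NOT 0) -> 1
  row 19 [10011]: (((NOT 0 OR 0) OR (1 OR 1)) AND NOT 0) -> 1
  row 20 [10100]: (((NOT 0 OR 1) OR (0 OR 0)) AND NOT 1) -> 0
  row 21 [10101]: (((NOT 0 OR 1) OR (0 OR 1)) AND NOT 1) -> 0
  row 22 [10110]: (((NOT 0 OR 1) OR (1 OR 0)) AND NOT 1) -> 0
  row 23 [10111]: (((NOT 0 OR 1) OR (1 OR 1)) AND NOT 1) -> 0
  row 24 [11000]: (((NOT 1 OR 0) OR (0 OR 0)) AND NOT 0) -> 0
  row 25 [11001]: (((NOT 1 OR 0) OR (0 OR 1)) AND NOT 0) -> 1
  row 26 [11010]: (((NOT 1 OR 0) OR (1 OR 0)) AND NOT 0) -> 1
  row 27 [11011]: (((NOT 1 OR 0) OR (1 OR 1)) AND NOT 0) -> 1
  row 28 [11100]: (((NOT 1 OR 1) OR (0 OR 0)) AND NOT 1) -> 0
  row 29 [11101]: (((NOT 1 OR 1) OR (0 OR 1)) AND NOT 1) -> 0
  row 30 [11110]: (((NOT 1 OR 1) OR (1 OR 0)) AND NOT 1) -> 0
  row 31 [11111]: (((NOT 1 OR 1) OR (1 OR 1)) AND NOT 1) -> 0
Full result column, 4 rows per line (a,b,c fixed per line; d,e runs 00..11 left to right):
  rows 0-3 [a,b,c=000]: 1111  = hex F
  rows 4-7 [a,b,c=001]: 0000  = hex 0
  rows 8-11 [a,b,c=010]: 0111  = hex 7
  rows 12-15 [a,b,c=011]: 0000  = hex 0
  rows 16-19 [a,b,c=100]: 1111  = hex F
  rows 20-23 [a,b,c=101]: 0000  = hex 0
  rows 24-27 [a,b,c=110]: 0111  = hex 7
  rows 28-31 [a,b,c=111]: 0000  = hex 0
Output column (row 0 .. row 31) = 11110000011100001111000001110000
Output column grouped in 4s = 1111 0000 0111 0000 1111 0000 0111 0000 = 0xF070F070
Convert to decimal digit by digit (value = value*16 + digit):
  F -> 15
  15*16 + 0 = 240
  240*16 + 7 = 3847
  3847*16 + 0 = 61552
  61552*16 + 15 (F) = 984847
  984847*16 + 0 = 15757552
  15757552*16 + 7 = 252120839
  252120839*16 + 0 = 4033933424
Decimal = 4033933424

4033933424


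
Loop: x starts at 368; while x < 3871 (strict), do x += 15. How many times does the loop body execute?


Step 1: x goes from 368 toward 3871 by 15; the body runs while x<3871, so iterations = ceil((bound-start)/step)
Step 2: Distance=3503
Step 3: ceil(3503/15)=234

234


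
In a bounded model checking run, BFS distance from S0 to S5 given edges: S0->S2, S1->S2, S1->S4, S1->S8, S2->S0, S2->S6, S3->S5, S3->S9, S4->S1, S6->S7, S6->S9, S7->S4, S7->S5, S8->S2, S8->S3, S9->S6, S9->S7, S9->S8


BFS layer-by-layer from S0:
  dist 0: {S0}
  dist 1: {S2}
  dist 2: {S6}
  dist 3: {S7, S9}
  dist 4: {S4, S5, S8}
  -> S5 reached at distance 4
Shortest path length = 4

4


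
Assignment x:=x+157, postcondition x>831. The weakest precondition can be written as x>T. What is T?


Formula: wp(x:=E, P) = P[E/x] (substitute E for x in postcondition)
Step 1: Postcondition: x>831
Step 2: Substitute x+157 for x: x+157>831
Step 3: Solve for x: x > 831-157 = 674

674


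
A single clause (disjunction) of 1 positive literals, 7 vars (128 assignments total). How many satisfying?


Step 1: Total=2^7=128
Step 2: Unsat when all 1 false: 2^6=64
Step 3: Sat=128-64=64

64


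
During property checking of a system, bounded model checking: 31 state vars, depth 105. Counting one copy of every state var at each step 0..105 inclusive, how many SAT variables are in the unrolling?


BMC unrolls to depth k, creating one copy of each state var for steps 0..k.
Step count = 105 + 1 = 106 (steps 0 through 105)
Vars per step = 31
Total = 31 * 106 = 3286

3286


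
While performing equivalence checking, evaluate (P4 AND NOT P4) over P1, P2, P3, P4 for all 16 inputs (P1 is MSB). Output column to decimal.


Formula: (P4 AND NOT P4) over P1, P2, P3, P4 (16 rows)
Evaluate each row (bits = P1,P2,P3,P4, MSB first):
  row 0 [0000]: (0 AND NOT 0) -> 0
  row 1 [0001]: (1 AND NOT 1) -> 0
  row 2 [0010]: (0 AND NOT 0) -> 0
  row 3 [0011]: (1 AND NOT 1) -> 0
  row 4 [0100]: (0 AND NOT 0) -> 0
  row 5 [0101]: (1 AND NOT 1) -> 0
  row 6 [0110]: (0 AND NOT 0) -> 0
  row 7 [0111]: (1 AND NOT 1) -> 0
  row 8 [1000]: (0 AND NOT 0) -> 0
  row 9 [1001]: (1 AND NOT 1) -> 0
  row 10 [1010]: (0 AND NOT 0) -> 0
  row 11 [1011]: (1 AND NOT 1) -> 0
  row 12 [1100]: (0 AND NOT 0) -> 0
  row 13 [1101]: (1 AND NOT 1) -> 0
  row 14 [1110]: (0 AND NOT 0) -> 0
  row 15 [1111]: (1 AND NOT 1) -> 0
Full result column, 4 rows per line (P1,P2 fixed per line; P3,P4 runs 00..11 left to right):
  rows 0-3 [P1,P2=00]: 0000  = hex 0
  rows 4-7 [P1,P2=01]: 0000  = hex 0
  rows 8-11 [P1,P2=10]: 0000  = hex 0
  rows 12-15 [P1,P2=11]: 0000  = hex 0
Output column (row 0 .. row 15) = 0000000000000000
Output column grouped in 4s = 0000 0000 0000 0000 = 0x0000
Convert to decimal digit by digit (value = value*16 + digit):
  0 -> 0
  0*16 + 0 = 0
  0*16 + 0 = 0
  0*16 + 0 = 0
Decimal = 0

0


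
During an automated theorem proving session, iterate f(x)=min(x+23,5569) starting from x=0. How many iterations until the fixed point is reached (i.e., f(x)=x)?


Step 1: x=0, cap=5569, increment=23
Step 2: x grows by 23 each step until capped at 5569; fixed point is x=5569
Step 3: iterations = ceil(5569/23) = 243

243


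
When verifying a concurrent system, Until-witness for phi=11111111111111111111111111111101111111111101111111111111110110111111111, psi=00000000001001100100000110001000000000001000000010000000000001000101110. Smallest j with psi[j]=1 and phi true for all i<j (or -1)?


(phi U psi) at 0: need smallest j with psi[j]=1 and phi[i]=1 for all i in [0,j).
Scan from step 0:
  step 0: phi=1, psi=0 -> continue
  step 1: phi=1, psi=0 -> continue
  step 2: phi=1, psi=0 -> continue
  step 3: phi=1, psi=0 -> continue
  step 10: psi=1 and phi held for [0,10) -> witness found
Witness step = 10

10


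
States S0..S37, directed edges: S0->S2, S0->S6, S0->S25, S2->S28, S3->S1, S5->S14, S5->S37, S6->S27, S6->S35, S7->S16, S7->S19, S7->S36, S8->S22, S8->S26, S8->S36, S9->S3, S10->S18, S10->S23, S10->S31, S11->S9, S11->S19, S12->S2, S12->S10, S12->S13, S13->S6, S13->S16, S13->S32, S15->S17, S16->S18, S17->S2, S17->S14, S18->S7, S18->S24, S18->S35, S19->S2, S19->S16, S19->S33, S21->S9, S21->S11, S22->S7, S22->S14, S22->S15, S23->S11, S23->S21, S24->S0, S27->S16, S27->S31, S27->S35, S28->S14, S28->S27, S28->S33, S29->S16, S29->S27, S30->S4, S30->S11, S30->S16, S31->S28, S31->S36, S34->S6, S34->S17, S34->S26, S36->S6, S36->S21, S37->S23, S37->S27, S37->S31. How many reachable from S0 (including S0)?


BFS from S0:
  layer 0: {S0}
  layer 1: {S2, S6, S25}
  layer 2: {S27, S28, S35}
  layer 3: {S14, S16, S31, S33}
  layer 4: {S18, S36}
  layer 5: {S7, S21, S24}
  layer 6: {S9, S11, S19}
  layer 7: {S3}
  layer 8: {S1}
Reachable set: {S0, S1, S2, S3, S6, S7, S9, S11, S14, S16, S18, S19, S21, S24, S25, S27, S28, S31, S33, S35, S36}
Count = 21

21


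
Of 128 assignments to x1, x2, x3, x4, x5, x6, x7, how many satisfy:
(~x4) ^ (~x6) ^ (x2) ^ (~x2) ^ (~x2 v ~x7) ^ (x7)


CNF with 6 clauses over 7 vars (128 assignments).
An assignment satisfies CNF iff every clause has >=1 true literal.
Check each row (bits = x1,x2,x3,x4,x5,x6,x7; clause T/F shown):
  row 0 [0000000]: clauses=TTFTTF -> 0
  row 1 [0000001]: clauses=TTFTTT -> 0
  row 2 [0000010]: clauses=TFFTTF -> 0
  row 3 [0000011]: clauses=TFFTTT -> 0
  row 4 [0000100]: clauses=TTFTTF -> 0
  (every remaining row is evaluated the same way; all 128 results are listed next)
Full result column, 8 rows per line (x1,x2,x3,x4 fixed per line; x5,x6,x7 runs 000..111 left to right):
  rows 0-7 [x1,x2,x3,x4=0000]: 00000000  (ones: 0)
  rows 8-15 [x1,x2,x3,x4=0001]: 00000000  (ones: 0)
  rows 16-23 [x1,x2,x3,x4=0010]: 00000000  (ones: 0)
  rows 24-31 [x1,x2,x3,x4=0011]: 00000000  (ones: 0)
  rows 32-39 [x1,x2,x3,x4=0100]: 00000000  (ones: 0)
  rows 40-47 [x1,x2,x3,x4=0101]: 00000000  (ones: 0)
  rows 48-55 [x1,x2,x3,x4=0110]: 00000000  (ones: 0)
  rows 56-63 [x1,x2,x3,x4=0111]: 00000000  (ones: 0)
  rows 64-71 [x1,x2,x3,x4=1000]: 00000000  (ones: 0)
  rows 72-79 [x1,x2,x3,x4=1001]: 00000000  (ones: 0)
  rows 80-87 [x1,x2,x3,x4=1010]: 00000000  (ones: 0)
  rows 88-95 [x1,x2,x3,x4=1011]: 00000000  (ones: 0)
  rows 96-103 [x1,x2,x3,x4=1100]: 00000000  (ones: 0)
  rows 104-111 [x1,x2,x3,x4=1101]: 00000000  (ones: 0)
  rows 112-119 [x1,x2,x3,x4=1110]: 00000000  (ones: 0)
  rows 120-127 [x1,x2,x3,x4=1111]: 00000000  (ones: 0)
Satisfying assignments = 0+0+0+0+0+0+0+0+0+0+0+0+0+0+0+0 = 0

0


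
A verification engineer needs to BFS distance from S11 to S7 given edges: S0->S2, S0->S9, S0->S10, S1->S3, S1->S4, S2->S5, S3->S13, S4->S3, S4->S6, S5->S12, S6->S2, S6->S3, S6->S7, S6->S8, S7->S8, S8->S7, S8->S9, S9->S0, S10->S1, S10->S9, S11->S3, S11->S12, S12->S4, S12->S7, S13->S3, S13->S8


BFS layer-by-layer from S11:
  dist 0: {S11}
  dist 1: {S3, S12}
  dist 2: {S4, S7, S13}
  -> S7 reached at distance 2
Shortest path length = 2

2


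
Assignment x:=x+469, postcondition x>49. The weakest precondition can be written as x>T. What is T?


Formula: wp(x:=E, P) = P[E/x] (substitute E for x in postcondition)
Step 1: Postcondition: x>49
Step 2: Substitute x+469 for x: x+469>49
Step 3: Solve for x: x > 49-469 = -420

-420


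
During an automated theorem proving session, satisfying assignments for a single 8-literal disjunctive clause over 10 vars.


Step 1: Total=2^10=1024
Step 2: Unsat when all 8 false: 2^2=4
Step 3: Sat=1024-4=1020

1020


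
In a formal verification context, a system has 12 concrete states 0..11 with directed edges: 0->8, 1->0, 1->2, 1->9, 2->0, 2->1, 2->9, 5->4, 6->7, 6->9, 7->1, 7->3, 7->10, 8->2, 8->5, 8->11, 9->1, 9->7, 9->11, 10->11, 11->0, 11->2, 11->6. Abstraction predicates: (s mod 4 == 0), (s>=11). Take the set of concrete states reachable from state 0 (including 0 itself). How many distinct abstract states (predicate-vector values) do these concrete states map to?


BFS from 0:
Concrete reachable: {0, 1, 2, 3, 4, 5, 6, 7, 8, 9, 10, 11}
Abstract via predicates (s mod 4 == 0), (s>=11):
  (0,0) <- {1, 2, 3, 5, 6, 7, 9, 10}
  (0,1) <- {11}
  (1,0) <- {0, 4, 8}
Distinct abstract states = 3

3


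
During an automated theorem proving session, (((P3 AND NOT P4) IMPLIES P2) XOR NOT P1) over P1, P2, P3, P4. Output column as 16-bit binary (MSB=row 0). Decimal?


Formula: (((P3 AND NOT P4) IMPLIES P2) XOR NOT P1) over P1, P2, P3, P4 (16 rows)
Evaluate each row (bits = P1,P2,P3,P4, MSB first):
  row 0 [0000]: (((0 AND NOT 0) IMPLIES 0) XOR NOT 0) -> 0
  row 1 [0001]: (((0 AND NOT 1) IMPLIES 0) XOR NOT 0) -> 0
  row 2 [0010]: (((1 AND NOT 0) IMPLIES 0) XOR NOT 0) -> 1
  row 3 [0011]: (((1 AND NOT 1) IMPLIES 0) XOR NOT 0) -> 0
  row 4 [0100]: (((0 AND NOT 0) IMPLIES 1) XOR NOT 0) -> 0
  row 5 [0101]: (((0 AND NOT 1) IMPLIES 1) XOR NOT 0) -> 0
  row 6 [0110]: (((1 AND NOT 0) IMPLIES 1) XOR NOT 0) -> 0
  row 7 [0111]: (((1 AND NOT 1) IMPLIES 1) XOR NOT 0) -> 0
  row 8 [1000]: (((0 AND NOT 0) IMPLIES 0) XOR NOT 1) -> 1
  row 9 [1001]: (((0 AND NOT 1) IMPLIES 0) XOR NOT 1) -> 1
  row 10 [1010]: (((1 AND NOT 0) IMPLIES 0) XOR NOT 1) -> 0
  row 11 [1011]: (((1 AND NOT 1) IMPLIES 0) XOR NOT 1) -> 1
  row 12 [1100]: (((0 AND NOT 0) IMPLIES 1) XOR NOT 1) -> 1
  row 13 [1101]: (((0 AND NOT 1) IMPLIES 1) XOR NOT 1) -> 1
  row 14 [1110]: (((1 AND NOT 0) IMPLIES 1) XOR NOT 1) -> 1
  row 15 [1111]: (((1 AND NOT 1) IMPLIES 1) XOR NOT 1) -> 1
Full result column, 4 rows per line (P1,P2 fixed per line; P3,P4 runs 00..11 left to right):
  rows 0-3 [P1,P2=00]: 0010  = hex 2
  rows 4-7 [P1,P2=01]: 0000  = hex 0
  rows 8-11 [P1,P2=10]: 1101  = hex D
  rows 12-15 [P1,P2=11]: 1111  = hex F
Output column (row 0 .. row 15) = 0010000011011111
Output column grouped in 4s = 0010 0000 1101 1111 = 0x20DF
Convert to decimal digit by digit (value = value*16 + digit):
  2 -> 2
  2*16 + 0 = 32
  32*16 + 13 (D) = 525
  525*16 + 15 (F) = 8415
Decimal = 8415

8415


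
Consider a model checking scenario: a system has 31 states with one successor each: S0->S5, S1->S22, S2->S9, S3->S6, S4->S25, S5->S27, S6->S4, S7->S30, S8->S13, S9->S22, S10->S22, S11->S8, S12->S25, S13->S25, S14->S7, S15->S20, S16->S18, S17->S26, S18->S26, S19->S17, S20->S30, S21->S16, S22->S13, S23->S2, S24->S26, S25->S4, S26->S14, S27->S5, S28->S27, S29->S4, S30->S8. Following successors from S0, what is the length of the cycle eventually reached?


Trace from S0 until a state repeats:
  S0 -> S5 -> S27 -> S5
S5 first seen at step 1, revisited at step 3.
Cycle length = 3 - 1 = 2

2


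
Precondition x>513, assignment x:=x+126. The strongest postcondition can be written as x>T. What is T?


Formula: sp(P, x:=E) = exists old_x. (x = E[old_x/x]) AND P[old_x/x] (old_x is the value of x before the assignment; eliminate old_x by solving x = E[old_x/x] for old_x)
Step 1: Precondition P: x>513, i.e. old_x > 513
Step 2: Assignment gives x = old_x + 126, so old_x = x - 126
Step 3: Substitute into P: x - 126 > 513
Step 4: Simplify: x > 513+126 = 639

639


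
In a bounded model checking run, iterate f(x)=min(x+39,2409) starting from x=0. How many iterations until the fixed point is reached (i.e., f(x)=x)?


Step 1: x=0, cap=2409, increment=39
Step 2: x grows by 39 each step until capped at 2409; fixed point is x=2409
Step 3: iterations = ceil(2409/39) = 62

62
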